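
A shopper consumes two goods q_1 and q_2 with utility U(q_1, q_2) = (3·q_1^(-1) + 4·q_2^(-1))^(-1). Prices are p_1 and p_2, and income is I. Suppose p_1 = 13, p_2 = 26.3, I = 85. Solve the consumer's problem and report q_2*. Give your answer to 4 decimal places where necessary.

q_2* = 2.0088

Substitute q_2 = (q_2/q_1)·q_1 into the budget: q_1* = I/(p_1 + p_2·(q_2/q_1)).
Numerically q_2/q_1 = 0.811826, so q_1* = 85/(13 + 26.3·0.811826) = 2.4745 and q_2* = 0.811826·2.4745 = 2.0088.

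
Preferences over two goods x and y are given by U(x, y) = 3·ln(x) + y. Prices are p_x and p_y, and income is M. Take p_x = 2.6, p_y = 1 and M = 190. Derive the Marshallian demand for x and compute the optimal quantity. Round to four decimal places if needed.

MU_x = 3/x, MU_y = 1. Tangency: 3/x = p_x/p_y.
So x*(p_x,p_y) = 3·p_y/p_x, independent of income; and y* = (M − 3·p_y)/p_y.
At the given prices: x* = 3·1/2.6 = 1.1538.

x* = 1.1538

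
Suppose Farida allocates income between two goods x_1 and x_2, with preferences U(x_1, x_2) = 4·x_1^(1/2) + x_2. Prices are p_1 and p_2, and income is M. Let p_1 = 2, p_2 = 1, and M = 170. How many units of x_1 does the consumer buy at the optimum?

MU_x_1 = 2/√x_1, MU_x_2 = 1. Tangency: 2/√x_1 = p_1/p_2.
Thus x_1* = (2·p_2/p_1)² — independent of M — with the rest of income spent on x_2.
Plugging in: x_1* = (2·1/2)² = 1.

x_1* = 1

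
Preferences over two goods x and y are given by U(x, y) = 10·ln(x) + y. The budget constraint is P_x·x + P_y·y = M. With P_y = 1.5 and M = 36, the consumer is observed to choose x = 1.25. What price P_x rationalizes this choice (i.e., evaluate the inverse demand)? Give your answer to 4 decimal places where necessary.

P_x = 12

MU_x = 10/x, MU_y = 1. Tangency: 10/x = P_x/P_y.
So x*(P_x,P_y) = 10·P_y/P_x, independent of income; and y* = (M − 10·P_y)/P_y.
Set x* = 1.25 in the demand function and solve for P_x: P_x = 12.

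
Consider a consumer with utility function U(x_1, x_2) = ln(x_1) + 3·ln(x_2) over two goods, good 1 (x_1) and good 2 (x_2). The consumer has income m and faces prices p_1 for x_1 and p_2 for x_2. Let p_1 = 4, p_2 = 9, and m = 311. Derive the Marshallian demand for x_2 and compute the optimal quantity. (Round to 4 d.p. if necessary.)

MU_x_1/MU_x_2 = (x_2)/(3·x_1); tangency sets this equal to p_1/p_2.
Rearranging, p_2·x_2 = 3·p_1·x_1. Substituting into the budget gives p_1·x_1·(1 + 3) = m.
Demand: x_1*(p_1,p_2,m) = 0.25·m/p_1 and x_2* = 0.75·m/p_2.
At p_1=4, p_2=9, m=311: x_2* = 0.75·311/9 = 25.9167.

x_2* = 25.9167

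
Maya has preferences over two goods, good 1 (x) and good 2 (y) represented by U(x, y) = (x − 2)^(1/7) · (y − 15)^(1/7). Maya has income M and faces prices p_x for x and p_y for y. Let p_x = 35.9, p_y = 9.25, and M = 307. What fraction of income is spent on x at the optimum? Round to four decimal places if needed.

share on x = 0.391

Discretionary income = 307 − 2·35.9 − 15·9.25 = 96.45; x* = 2 + 0.5·96.45/35.9 = 3.3433; y* = 15 + 0.5·96.45/9.25 = 20.2135.
Expenditure on x: 35.9·3.3433 = 120.025; share = 0.391.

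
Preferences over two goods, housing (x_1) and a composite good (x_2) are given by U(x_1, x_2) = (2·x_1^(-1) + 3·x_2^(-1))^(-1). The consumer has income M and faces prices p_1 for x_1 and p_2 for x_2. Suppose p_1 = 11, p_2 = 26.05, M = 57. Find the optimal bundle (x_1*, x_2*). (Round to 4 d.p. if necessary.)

MRS = MU_x_1/MU_x_2 = (2/3)·(x_2/x_1)^(2). Set equal to p_1/p_2.
Solve for the ratio: x_2/x_1 = [(3/2)·p_1/p_2]^(0.5).
With the ratio pinned down, the budget gives x_1* = M/(p_1 + p_2·(x_2/x_1)) and x_2* = (x_2/x_1)·x_1*.
Numerically x_2/x_1 = 0.795863, so x_1* = 57/(11 + 26.05·0.795863) = 1.7963 and x_2* = 0.795863·1.7963 = 1.4296.

x_1* = 1.7963, x_2* = 1.4296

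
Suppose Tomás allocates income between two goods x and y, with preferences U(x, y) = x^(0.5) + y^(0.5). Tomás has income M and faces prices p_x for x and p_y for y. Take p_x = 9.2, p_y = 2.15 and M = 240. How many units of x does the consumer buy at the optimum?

From the CES first-order condition, (y/x)^(0.5) = p_x/p_y.
Solve for the ratio: y/x = [p_x/p_y]^(2).
Substitute y = (y/x)·x into the budget: x* = M/(p_x + p_y·(y/x)).
Numerically y/x = 18.310438, so x* = 240/(9.2 + 2.15·18.310438) = 4.9416.

x* = 4.9416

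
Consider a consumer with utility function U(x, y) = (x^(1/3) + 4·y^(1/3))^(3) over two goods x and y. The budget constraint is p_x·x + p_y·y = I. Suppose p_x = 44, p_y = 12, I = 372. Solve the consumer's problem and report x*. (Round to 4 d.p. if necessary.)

From the CES first-order condition, (1/4)·(y/x)^(2/3) = p_x/p_y.
Solve for the ratio: y/x = [4·p_x/p_y]^(1.5).
With the ratio pinned down, the budget gives x* = I/(p_x + p_y·(y/x)) and y* = (y/x)·x*.
Numerically y/x = 56.169057, so x* = 372/(44 + 12·56.169057) = 0.5181.

x* = 0.5181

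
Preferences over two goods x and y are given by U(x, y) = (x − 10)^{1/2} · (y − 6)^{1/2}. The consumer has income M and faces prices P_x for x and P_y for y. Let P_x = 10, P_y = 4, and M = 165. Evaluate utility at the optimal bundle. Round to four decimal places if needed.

V = 3.2413

This is Cobb-Douglas in (x−10, y−6): tangency gives 0.5·P_y·(y−6) = 0.5·P_x·(x−10).
Substituting into the budget: x* = 10 + 0.5·(M − 10·P_x − 6·P_y)/P_x, and y* = 6 + 0.5·(…)/P_y.
Discretionary income = 165 − 10·10 − 6·4 = 41; x* = 10 + 0.5·41/10 = 12.05; y* = 6 + 0.5·41/4 = 11.125.
Utility at the optimum: U(12.05, 11.125) = 3.2413.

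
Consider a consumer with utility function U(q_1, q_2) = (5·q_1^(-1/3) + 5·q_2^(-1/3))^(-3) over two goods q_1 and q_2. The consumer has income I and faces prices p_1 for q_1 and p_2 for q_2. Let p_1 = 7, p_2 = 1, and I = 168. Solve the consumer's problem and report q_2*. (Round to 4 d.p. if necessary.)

Substitute q_2 = (q_2/q_1)·q_1 into the budget: q_1* = I/(p_1 + p_2·(q_2/q_1)).
Numerically q_2/q_1 = 4.303517, so q_1* = 168/(7 + 1·4.303517) = 14.8626 and q_2* = 4.303517·14.8626 = 63.9616.

q_2* = 63.9616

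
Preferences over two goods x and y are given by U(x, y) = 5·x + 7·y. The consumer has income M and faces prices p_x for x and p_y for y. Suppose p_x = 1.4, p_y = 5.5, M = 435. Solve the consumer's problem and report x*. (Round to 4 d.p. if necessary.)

x* = 310.7143

Linear utility — the consumer picks whichever good has higher MU/price: 5/1.4 = 3.5714 vs 7/5.5 = 1.2727.
x gives more utility per dollar, so spend all income on x: x* = M/p_x, y* = 0.
Numerically: x* = 310.7143, y* = 0.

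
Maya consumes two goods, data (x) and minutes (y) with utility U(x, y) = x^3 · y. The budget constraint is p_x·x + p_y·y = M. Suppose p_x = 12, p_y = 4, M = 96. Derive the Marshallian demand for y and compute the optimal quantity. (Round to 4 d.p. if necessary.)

y* = 6

MU_x/MU_y = (3·y)/(x); tangency sets this equal to p_x/p_y.
So 3·p_y·y = p_x·x; combined with the budget, a share 0.75 of income goes to x.
Demand: x*(p_x,p_y,M) = 0.75·M/p_x and y* = 0.25·M/p_y.
At p_x=12, p_y=4, M=96: y* = 0.25·96/4 = 6.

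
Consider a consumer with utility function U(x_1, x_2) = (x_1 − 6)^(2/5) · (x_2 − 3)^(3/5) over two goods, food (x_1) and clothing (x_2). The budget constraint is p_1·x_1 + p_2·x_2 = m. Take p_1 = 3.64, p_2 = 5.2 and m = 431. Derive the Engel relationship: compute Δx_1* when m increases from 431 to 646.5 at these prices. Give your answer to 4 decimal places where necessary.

MRS = (2/3)·(x_2−3)/(x_1−6). Tangency with p_1/p_2 gives x_2−3 = (3/2)·(p_1/p_2)·(x_1−6).
Substituting into the budget: x_1* = 6 + 0.4·(m − 6·p_1 − 3·p_2)/p_1, and x_2* = 3 + 0.6·(…)/p_2.
Discretionary income = 431 − 6·3.64 − 3·5.2 = 393.56; x_1* = 6 + 0.4·393.56/3.64 = 49.2484.
At m' = 646.5: x_1* = 72.9297. Change: 72.9297 − 49.2484 = 23.6813.

Δx_1* = 23.6813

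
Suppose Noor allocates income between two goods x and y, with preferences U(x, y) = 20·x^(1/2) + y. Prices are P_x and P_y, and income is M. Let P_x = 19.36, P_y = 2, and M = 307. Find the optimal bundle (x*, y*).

Utility is quasi-linear in y; the FOC for x is 10/√x = P_x/P_y.
Thus x* = (10·P_y/P_x)² — independent of M — with the rest of income spent on y.
Plugging in: x* = (10·2/19.36)² = 1.0672, y* = 143.1694.

x* = 1.0672, y* = 143.1694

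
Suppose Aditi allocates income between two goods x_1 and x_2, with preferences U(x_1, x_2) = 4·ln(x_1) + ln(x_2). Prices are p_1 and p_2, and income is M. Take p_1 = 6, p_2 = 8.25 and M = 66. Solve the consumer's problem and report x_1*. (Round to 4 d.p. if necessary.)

Demand: x_1*(p_1,p_2,M) = 0.8·M/p_1 and x_2* = 0.2·M/p_2.
At p_1=6, p_2=8.25, M=66: x_1* = 0.8·66/6 = 8.8.

x_1* = 8.8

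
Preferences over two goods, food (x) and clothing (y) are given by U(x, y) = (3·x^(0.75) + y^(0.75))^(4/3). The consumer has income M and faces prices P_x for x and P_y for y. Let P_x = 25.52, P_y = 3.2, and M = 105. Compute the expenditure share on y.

With the ratio pinned down, the budget gives x* = M/(P_x + P_y·(y/x)) and y* = (y/x)·x*.
Numerically y/x = 49.938759, so x* = 105/(25.52 + 3.2·49.938759) = 0.5666 and y* = 49.938759·0.5666 = 28.2941.
Expenditure on y: 3.2·28.2941 = 90.541; share = 0.8623.

share on y = 0.8623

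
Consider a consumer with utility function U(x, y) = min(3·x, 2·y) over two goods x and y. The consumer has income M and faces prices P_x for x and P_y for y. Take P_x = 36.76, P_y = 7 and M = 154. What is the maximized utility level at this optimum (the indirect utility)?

Leontief preferences: the optimum is at the kink where x/2 = y/3, i.e. y = (3/2)·x.
Budget: P_x·x + P_y·(3/2)·x = M, so (2·P_x + 3·P_y)·x = 2·M.
Demand: x*(P_x,P_y,M) = 2·M/(2·P_x + 3·P_y), y* = 3·M/(2·P_x + 3·P_y).
Here 2·36.76 + 3·7 = 94.52, giving x* = 3.2586 and y* = 4.8879.
Utility at the optimum: U(3.2586, 4.8879) = 9.7757.

V = 9.7757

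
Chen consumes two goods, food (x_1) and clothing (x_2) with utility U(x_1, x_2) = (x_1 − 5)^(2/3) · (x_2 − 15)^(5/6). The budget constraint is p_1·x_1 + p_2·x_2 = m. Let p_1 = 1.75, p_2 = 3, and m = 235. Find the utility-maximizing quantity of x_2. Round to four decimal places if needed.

x_2* = 48.5648

Let x_1' = x_1−5, x_2' = x_2−15. MRS = (4/5)·x_2'/x_1' = p_1/p_2.
Substituting into the budget: x_1* = 5 + 4/9·(m − 5·p_1 − 15·p_2)/p_1, and x_2* = 15 + 5/9·(…)/p_2.
Discretionary income = 235 − 5·1.75 − 15·3 = 181.25; x_2* = 15 + 5/9·181.25/3 = 48.5648.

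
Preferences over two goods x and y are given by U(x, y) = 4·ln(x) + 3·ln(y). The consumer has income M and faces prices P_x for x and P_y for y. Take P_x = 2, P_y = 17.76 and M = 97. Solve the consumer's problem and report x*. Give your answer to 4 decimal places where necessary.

x* = 27.7143

MU_x/MU_y = (4·y)/(3·x); tangency sets this equal to P_x/P_y.
So 4·P_y·y = 3·P_x·x; combined with the budget, a share 4/7 of income goes to x.
Demand: x*(P_x,P_y,M) = 4/7·M/P_x and y* = 3/7·M/P_y.
At P_x=2, P_y=17.76, M=97: x* = 4/7·97/2 = 27.7143.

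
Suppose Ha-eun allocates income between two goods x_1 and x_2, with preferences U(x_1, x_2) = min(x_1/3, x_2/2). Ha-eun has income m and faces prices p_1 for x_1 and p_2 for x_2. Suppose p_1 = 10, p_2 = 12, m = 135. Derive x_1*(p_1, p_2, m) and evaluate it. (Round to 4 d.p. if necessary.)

x_1* = 7.5

With perfect complements, no substitution: consume in ratio x_1:x_2 = 3:2.
Budget: p_1·x_1 + p_2·(2/3)·x_1 = m, so (3·p_1 + 2·p_2)·x_1 = 3·m.
Demand: x_1*(p_1,p_2,m) = 3·m/(3·p_1 + 2·p_2), x_2* = 2·m/(3·p_1 + 2·p_2).
Here 3·10 + 2·12 = 54, giving x_1* = 7.5.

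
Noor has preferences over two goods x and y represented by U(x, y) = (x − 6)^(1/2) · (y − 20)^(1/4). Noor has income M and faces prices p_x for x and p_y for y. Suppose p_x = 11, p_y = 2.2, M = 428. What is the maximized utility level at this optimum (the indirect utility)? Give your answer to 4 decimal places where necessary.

V = 11.5662

This is Cobb-Douglas in (x−6, y−20): tangency gives 0.5·p_y·(y−20) = 0.25·p_x·(x−6).
After buying the subsistence bundle (6, 20), a share 2/3 of the remaining income goes to x: x* = 6 + 2/3·(M − 6p_x − 20p_y)/p_x.
Discretionary income = 428 − 6·11 − 20·2.2 = 318; x* = 6 + 2/3·318/11 = 25.2727; y* = 20 + 1/3·318/2.2 = 68.1818.
Utility at the optimum: U(25.2727, 68.1818) = 11.5662.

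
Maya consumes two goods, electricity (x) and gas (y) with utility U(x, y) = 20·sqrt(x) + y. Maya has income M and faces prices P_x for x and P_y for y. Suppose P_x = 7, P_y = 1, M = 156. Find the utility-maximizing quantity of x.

x* = 2.0408

MU_x = 10/√x, MU_y = 1. Tangency: 10/√x = P_x/P_y.
Thus x* = (10·P_y/P_x)² — independent of M — with the rest of income spent on y.
Plugging in: x* = (10·1/7)² = 2.0408.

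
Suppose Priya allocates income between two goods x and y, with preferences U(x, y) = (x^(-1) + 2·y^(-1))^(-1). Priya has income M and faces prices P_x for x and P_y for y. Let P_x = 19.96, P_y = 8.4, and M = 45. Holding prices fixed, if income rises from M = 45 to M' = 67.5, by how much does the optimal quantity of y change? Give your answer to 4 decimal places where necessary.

Δy* = 1.2816

MU_x ∝ x^(-2), MU_y ∝ 2·y^(-2), so MRS = (1/2)·(y/x)^(2) = P_x/P_y.
Hence y/x = (2·P_x/P_y)^(1/(2)), i.e. raised to the 0.5 power.
Substitute y = (y/x)·x into the budget: x* = M/(P_x + P_y·(y/x)).
Numerically y/x = 2.179996, so x* = 45/(19.96 + 8.4·2.179996) = 1.1758 and y* = 2.179996·1.1758 = 2.5632.
At M' = 67.5: y* = 3.8448. Change: 3.8448 − 2.5632 = 1.2816.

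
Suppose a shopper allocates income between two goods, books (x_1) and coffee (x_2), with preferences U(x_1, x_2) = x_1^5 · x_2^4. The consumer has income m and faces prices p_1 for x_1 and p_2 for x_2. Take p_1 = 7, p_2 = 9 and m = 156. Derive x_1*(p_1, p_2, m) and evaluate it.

The MRS is (5/4)·x_2/x_1. Set MRS = p_1/p_2.
So 5·p_2·x_2 = 4·p_1·x_1; combined with the budget, a share 5/9 of income goes to x_1.
Demand: x_1*(p_1,p_2,m) = 5/9·m/p_1 and x_2* = 4/9·m/p_2.
At p_1=7, p_2=9, m=156: x_1* = 5/9·156/7 = 12.381.

x_1* = 12.381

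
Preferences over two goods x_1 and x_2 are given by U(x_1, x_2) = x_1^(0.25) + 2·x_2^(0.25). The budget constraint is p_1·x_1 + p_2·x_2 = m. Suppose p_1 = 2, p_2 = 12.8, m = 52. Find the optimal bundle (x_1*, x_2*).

x_1* = 11.03, x_2* = 2.3391

From the CES first-order condition, (1/2)·(x_2/x_1)^(0.75) = p_1/p_2.
Solve for the ratio: x_2/x_1 = [2·p_1/p_2]^(4/3).
Substitute x_2 = (x_2/x_1)·x_1 into the budget: x_1* = m/(p_1 + p_2·(x_2/x_1)).
Numerically x_2/x_1 = 0.212064, so x_1* = 52/(2 + 12.8·0.212064) = 11.03 and x_2* = 0.212064·11.03 = 2.3391.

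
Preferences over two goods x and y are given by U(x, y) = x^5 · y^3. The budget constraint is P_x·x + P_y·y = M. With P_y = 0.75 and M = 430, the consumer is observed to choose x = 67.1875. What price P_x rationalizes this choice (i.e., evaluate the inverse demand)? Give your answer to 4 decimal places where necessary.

P_x = 4

The MRS is (5/3)·y/x. Set MRS = P_x/P_y.
Rearranging, P_y·y = (3/5)·P_x·x. Substituting into the budget gives P_x·x·(1 + (3/5)) = M.
Demand: x*(P_x,P_y,M) = 0.625·M/P_x and y* = 0.375·M/P_y.
Set x* = 67.1875 in the demand function and solve for P_x: P_x = 4.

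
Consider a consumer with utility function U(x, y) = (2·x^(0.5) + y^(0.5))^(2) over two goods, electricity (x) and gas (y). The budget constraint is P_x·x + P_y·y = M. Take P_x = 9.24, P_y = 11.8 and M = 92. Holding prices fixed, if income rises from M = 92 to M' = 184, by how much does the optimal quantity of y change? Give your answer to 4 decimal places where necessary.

Δy* = 1.2764

With the ratio pinned down, the budget gives x* = M/(P_x + P_y·(y/x)) and y* = (y/x)·x*.
Numerically y/x = 0.153292, so x* = 92/(9.24 + 11.8·0.153292) = 8.3267 and y* = 0.153292·8.3267 = 1.2764.
At M' = 184: y* = 2.5528. Change: 2.5528 − 1.2764 = 1.2764.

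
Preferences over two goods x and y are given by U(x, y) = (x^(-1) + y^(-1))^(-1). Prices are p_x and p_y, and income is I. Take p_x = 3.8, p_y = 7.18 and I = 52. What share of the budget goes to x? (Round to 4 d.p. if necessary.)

share on x = 0.4211

Substitute y = (y/x)·x into the budget: x* = I/(p_x + p_y·(y/x)).
Numerically y/x = 0.727494, so x* = 52/(3.8 + 7.18·0.727494) = 5.7628 and y* = 0.727494·5.7628 = 4.1924.
Expenditure on x: 3.8·5.7628 = 21.8986; share = 0.4211.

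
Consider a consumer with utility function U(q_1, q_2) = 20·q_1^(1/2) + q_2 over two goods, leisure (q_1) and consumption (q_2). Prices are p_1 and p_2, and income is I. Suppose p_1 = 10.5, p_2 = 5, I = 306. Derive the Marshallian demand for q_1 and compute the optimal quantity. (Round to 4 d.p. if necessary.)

q_1* = 22.6757

Utility is quasi-linear in q_2; the FOC for q_1 is 10/√q_1 = p_1/p_2.
Thus q_1* = (10·p_2/p_1)² — independent of I — with the rest of income spent on q_2.
Plugging in: q_1* = (10·5/10.5)² = 22.6757.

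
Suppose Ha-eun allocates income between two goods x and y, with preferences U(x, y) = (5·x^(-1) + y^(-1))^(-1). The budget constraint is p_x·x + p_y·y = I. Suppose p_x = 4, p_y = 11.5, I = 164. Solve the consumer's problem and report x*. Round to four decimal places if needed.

From the CES first-order condition, 5·(y/x)^(2) = p_x/p_y.
Hence y/x = ((1/5)·p_x/p_y)^(1/(2)), i.e. raised to the 0.5 power.
Substitute y = (y/x)·x into the budget: x* = I/(p_x + p_y·(y/x)).
Numerically y/x = 0.263752, so x* = 164/(4 + 11.5·0.263752) = 23.3181.

x* = 23.3181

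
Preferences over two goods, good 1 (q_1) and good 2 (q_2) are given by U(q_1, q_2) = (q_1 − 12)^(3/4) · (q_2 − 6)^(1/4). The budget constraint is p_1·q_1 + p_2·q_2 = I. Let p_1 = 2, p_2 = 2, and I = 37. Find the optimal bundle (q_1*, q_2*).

MRS = 3·(q_2−6)/(q_1−12). Tangency with p_1/p_2 gives q_2−6 = (1/3)·(p_1/p_2)·(q_1−12).
Substituting into the budget: q_1* = 12 + 0.75·(I − 12·p_1 − 6·p_2)/p_1, and q_2* = 6 + 0.25·(…)/p_2.
Discretionary income = 37 − 12·2 − 6·2 = 1; q_1* = 12 + 0.75·1/2 = 12.375; q_2* = 6 + 0.25·1/2 = 6.125.

q_1* = 12.375, q_2* = 6.125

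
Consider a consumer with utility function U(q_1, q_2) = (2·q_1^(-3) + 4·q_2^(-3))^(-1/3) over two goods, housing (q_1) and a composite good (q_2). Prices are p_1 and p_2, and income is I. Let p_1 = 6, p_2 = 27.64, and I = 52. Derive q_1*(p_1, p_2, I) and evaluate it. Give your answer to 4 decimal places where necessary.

MRS = MU_q_1/MU_q_2 = (1/2)·(q_2/q_1)^(4). Set equal to p_1/p_2.
Hence q_2/q_1 = (2·p_1/p_2)^(1/(4)), i.e. raised to the 0.25 power.
Substitute q_2 = (q_2/q_1)·q_1 into the budget: q_1* = I/(p_1 + p_2·(q_2/q_1)).
Numerically q_2/q_1 = 0.811729, so q_1* = 52/(6 + 27.64·0.811729) = 1.8287.

q_1* = 1.8287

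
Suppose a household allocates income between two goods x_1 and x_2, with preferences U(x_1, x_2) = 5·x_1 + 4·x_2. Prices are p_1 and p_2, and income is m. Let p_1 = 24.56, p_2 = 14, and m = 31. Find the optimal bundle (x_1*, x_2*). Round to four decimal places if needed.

x_1* = 0, x_2* = 2.2143

Numerically: x_1* = 0, x_2* = 2.2143.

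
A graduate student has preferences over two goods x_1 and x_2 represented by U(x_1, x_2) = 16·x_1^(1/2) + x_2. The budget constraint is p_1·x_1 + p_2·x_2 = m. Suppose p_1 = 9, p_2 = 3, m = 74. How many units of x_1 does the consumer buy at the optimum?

Thus x_1* = (8·p_2/p_1)² — independent of m — with the rest of income spent on x_2.
Plugging in: x_1* = (8·3/9)² = 7.1111.

x_1* = 7.1111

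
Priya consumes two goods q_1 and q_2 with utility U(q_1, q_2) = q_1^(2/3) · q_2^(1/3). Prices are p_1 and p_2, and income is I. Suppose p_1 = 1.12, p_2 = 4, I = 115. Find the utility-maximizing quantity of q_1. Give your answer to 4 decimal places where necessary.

Demand: q_1*(p_1,p_2,I) = 2/3·I/p_1 and q_2* = 1/3·I/p_2.
At p_1=1.12, p_2=4, I=115: q_1* = 2/3·115/1.12 = 68.4524.

q_1* = 68.4524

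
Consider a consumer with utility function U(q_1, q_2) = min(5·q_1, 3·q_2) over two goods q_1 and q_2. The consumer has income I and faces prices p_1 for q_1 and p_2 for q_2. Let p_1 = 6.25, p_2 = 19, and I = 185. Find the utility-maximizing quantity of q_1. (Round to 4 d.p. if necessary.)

q_1* = 4.8791

Leontief preferences: the optimum is at the kink where q_1/3 = q_2/5, i.e. q_2 = (5/3)·q_1.
Budget: p_1·q_1 + p_2·(5/3)·q_1 = I, so (3·p_1 + 5·p_2)·q_1 = 3·I.
Demand: q_1*(p_1,p_2,I) = 3·I/(3·p_1 + 5·p_2), q_2* = 5·I/(3·p_1 + 5·p_2).
Here 3·6.25 + 5·19 = 113.75, giving q_1* = 4.8791.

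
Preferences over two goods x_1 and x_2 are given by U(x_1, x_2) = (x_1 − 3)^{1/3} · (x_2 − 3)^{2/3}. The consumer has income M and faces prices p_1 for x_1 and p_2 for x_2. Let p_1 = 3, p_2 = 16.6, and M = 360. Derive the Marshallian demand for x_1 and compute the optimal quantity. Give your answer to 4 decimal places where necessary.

Let x_1' = x_1−3, x_2' = x_2−3. MRS = (1/2)·x_2'/x_1' = p_1/p_2.
After buying the subsistence bundle (3, 3), a share 1/3 of the remaining income goes to x_1: x_1* = 3 + 1/3·(M − 3p_1 − 3p_2)/p_1.
Discretionary income = 360 − 3·3 − 3·16.6 = 301.2; x_1* = 3 + 1/3·301.2/3 = 36.4667.

x_1* = 36.4667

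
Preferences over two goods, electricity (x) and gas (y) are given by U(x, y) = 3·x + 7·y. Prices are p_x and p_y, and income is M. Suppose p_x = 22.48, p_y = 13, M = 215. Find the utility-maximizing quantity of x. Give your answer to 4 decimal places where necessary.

x* = 0

Numerically: x* = 0, y* = 16.5385.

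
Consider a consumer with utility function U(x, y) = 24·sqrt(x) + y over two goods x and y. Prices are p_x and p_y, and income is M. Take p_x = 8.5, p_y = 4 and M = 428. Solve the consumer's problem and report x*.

Utility is quasi-linear in y; the FOC for x is 12/√x = p_x/p_y.
Solve: √x = 12·p_y/p_x, so x*(p_x,p_y) = (12·p_y/p_x)², and y* = (M − p_x·x*)/p_y.
Plugging in: x* = (12·4/8.5)² = 31.8893.

x* = 31.8893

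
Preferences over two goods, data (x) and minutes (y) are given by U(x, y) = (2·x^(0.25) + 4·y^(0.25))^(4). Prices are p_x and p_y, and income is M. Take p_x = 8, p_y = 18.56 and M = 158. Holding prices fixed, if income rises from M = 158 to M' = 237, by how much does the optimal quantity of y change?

MU_x ∝ 2·x^(-0.75), MU_y ∝ 4·y^(-0.75), so MRS = (1/2)·(y/x)^(0.75) = p_x/p_y.
Solve for the ratio: y/x = [2·p_x/p_y]^(4/3).
Substitute y = (y/x)·x into the budget: x* = M/(p_x + p_y·(y/x)).
Numerically y/x = 0.820457, so x* = 158/(8 + 18.56·0.820457) = 6.8022 and y* = 0.820457·6.8022 = 5.5809.
At M' = 237: y* = 8.3714. Change: 8.3714 − 5.5809 = 2.7905.

Δy* = 2.7905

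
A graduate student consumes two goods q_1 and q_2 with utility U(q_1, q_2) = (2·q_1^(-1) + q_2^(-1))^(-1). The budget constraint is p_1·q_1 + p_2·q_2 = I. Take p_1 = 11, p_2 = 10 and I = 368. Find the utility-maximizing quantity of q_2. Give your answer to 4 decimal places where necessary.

q_2* = 14.8194

With the ratio pinned down, the budget gives q_1* = I/(p_1 + p_2·(q_2/q_1)) and q_2* = (q_2/q_1)·q_1*.
Numerically q_2/q_1 = 0.74162, so q_1* = 368/(11 + 10·0.74162) = 19.9824 and q_2* = 0.74162·19.9824 = 14.8194.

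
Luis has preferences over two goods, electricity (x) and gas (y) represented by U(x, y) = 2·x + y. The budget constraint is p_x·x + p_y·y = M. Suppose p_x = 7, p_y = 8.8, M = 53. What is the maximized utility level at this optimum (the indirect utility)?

V = 15.1429

Perfect substitutes: compare marginal utility per dollar. 2/p_x vs 1/p_y → 0.2857 vs 0.1136.
x gives more utility per dollar, so spend all income on x: x* = M/p_x, y* = 0.
Numerically: x* = 7.5714, y* = 0.
Utility at the optimum: U(7.5714, 0) = 15.1429.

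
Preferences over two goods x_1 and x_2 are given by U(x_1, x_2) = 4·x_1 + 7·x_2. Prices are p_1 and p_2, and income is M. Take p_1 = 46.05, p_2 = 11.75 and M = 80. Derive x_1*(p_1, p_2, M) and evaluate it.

Perfect substitutes: compare marginal utility per dollar. 4/p_1 vs 7/p_2 → 0.0869 vs 0.5957.
x_2 gives more utility per dollar, so spend all income on x_2: x_2* = M/p_2, x_1* = 0.
Numerically: x_1* = 0, x_2* = 6.8085.

x_1* = 0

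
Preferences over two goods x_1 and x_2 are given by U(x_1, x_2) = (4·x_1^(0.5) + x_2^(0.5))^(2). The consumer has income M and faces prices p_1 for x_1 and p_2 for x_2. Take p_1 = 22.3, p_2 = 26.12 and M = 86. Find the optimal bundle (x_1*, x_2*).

MRS = MU_x_1/MU_x_2 = 4·(x_2/x_1)^(0.5). Set equal to p_1/p_2.
Hence x_2/x_1 = ((1/4)·p_1/p_2)^(1/(0.5)), i.e. raised to the 2 power.
Substitute x_2 = (x_2/x_1)·x_1 into the budget: x_1* = M/(p_1 + p_2·(x_2/x_1)).
Numerically x_2/x_1 = 0.045556, so x_1* = 86/(22.3 + 26.12·0.045556) = 3.6611 and x_2* = 0.045556·3.6611 = 0.1668.

x_1* = 3.6611, x_2* = 0.1668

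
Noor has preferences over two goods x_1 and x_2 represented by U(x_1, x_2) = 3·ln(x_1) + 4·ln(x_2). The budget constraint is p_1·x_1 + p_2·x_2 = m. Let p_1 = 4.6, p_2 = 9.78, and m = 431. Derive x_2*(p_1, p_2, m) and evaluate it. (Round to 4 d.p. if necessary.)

Demand: x_1*(p_1,p_2,m) = 3/7·m/p_1 and x_2* = 4/7·m/p_2.
At p_1=4.6, p_2=9.78, m=431: x_2* = 4/7·431/9.78 = 25.1826.

x_2* = 25.1826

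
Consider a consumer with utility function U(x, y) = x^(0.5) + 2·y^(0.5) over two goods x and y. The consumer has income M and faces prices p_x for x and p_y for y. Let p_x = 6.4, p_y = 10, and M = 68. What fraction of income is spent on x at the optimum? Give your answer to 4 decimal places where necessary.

MU_x ∝ x^(-0.5), MU_y ∝ 2·y^(-0.5), so MRS = (1/2)·(y/x)^(0.5) = p_x/p_y.
Solve for the ratio: y/x = [2·p_x/p_y]^(2).
With the ratio pinned down, the budget gives x* = M/(p_x + p_y·(y/x)) and y* = (y/x)·x*.
Numerically y/x = 1.6384, so x* = 68/(6.4 + 10·1.6384) = 2.9846 and y* = 1.6384·2.9846 = 4.8899.
Expenditure on x: 6.4·2.9846 = 19.1011; share = 0.2809.

share on x = 0.2809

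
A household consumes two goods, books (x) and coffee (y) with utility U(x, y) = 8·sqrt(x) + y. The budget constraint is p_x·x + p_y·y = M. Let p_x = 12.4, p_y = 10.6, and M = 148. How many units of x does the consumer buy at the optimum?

MU_x = 4/√x, MU_y = 1. Tangency: 4/√x = p_x/p_y.
Thus x* = (4·p_y/p_x)² — independent of M — with the rest of income spent on y.
Plugging in: x* = (4·10.6/12.4)² = 11.692.

x* = 11.692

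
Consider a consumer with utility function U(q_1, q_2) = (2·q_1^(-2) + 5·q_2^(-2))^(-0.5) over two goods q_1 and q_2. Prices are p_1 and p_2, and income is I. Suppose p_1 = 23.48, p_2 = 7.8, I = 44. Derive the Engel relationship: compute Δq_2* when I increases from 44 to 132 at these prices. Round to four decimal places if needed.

Δq_2* = 4.4486

MU_q_1 ∝ 2·q_1^(-3), MU_q_2 ∝ 5·q_2^(-3), so MRS = (2/5)·(q_2/q_1)^(3) = p_1/p_2.
Hence q_2/q_1 = ((5/2)·p_1/p_2)^(1/(3)), i.e. raised to the 1/3 power.
Substitute q_2 = (q_2/q_1)·q_1 into the budget: q_1* = I/(p_1 + p_2·(q_2/q_1)).
Numerically q_2/q_1 = 1.959662, so q_1* = 44/(23.48 + 7.8·1.959662) = 1.135 and q_2* = 1.959662·1.135 = 2.2243.
At I' = 132: q_2* = 6.6728. Change: 6.6728 − 2.2243 = 4.4486.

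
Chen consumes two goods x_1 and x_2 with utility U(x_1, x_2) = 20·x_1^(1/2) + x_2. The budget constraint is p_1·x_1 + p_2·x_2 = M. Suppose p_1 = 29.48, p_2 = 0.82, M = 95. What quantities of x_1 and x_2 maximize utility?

x_1* = 0.0774, x_2* = 113.0721

Set MRS = p_1/p_2: 10·x_1^(−1/2) = p_1/p_2.
Thus x_1* = (10·p_2/p_1)² — independent of M — with the rest of income spent on x_2.
Plugging in: x_1* = (10·0.82/29.48)² = 0.0774, x_2* = 113.0721.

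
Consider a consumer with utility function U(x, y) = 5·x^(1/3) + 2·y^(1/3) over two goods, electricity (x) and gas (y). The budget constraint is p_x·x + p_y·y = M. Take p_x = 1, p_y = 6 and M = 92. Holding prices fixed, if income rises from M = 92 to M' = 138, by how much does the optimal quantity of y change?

MU_x ∝ 5·x^(-2/3), MU_y ∝ 2·y^(-2/3), so MRS = (5/2)·(y/x)^(2/3) = p_x/p_y.
Solve for the ratio: y/x = [(2/5)·p_x/p_y]^(1.5).
With the ratio pinned down, the budget gives x* = M/(p_x + p_y·(y/x)) and y* = (y/x)·x*.
Numerically y/x = 0.017213, so x* = 92/(1 + 6·0.017213) = 83.3878 and y* = 0.017213·83.3878 = 1.4354.
At M' = 138: y* = 2.1531. Change: 2.1531 − 1.4354 = 0.7177.

Δy* = 0.7177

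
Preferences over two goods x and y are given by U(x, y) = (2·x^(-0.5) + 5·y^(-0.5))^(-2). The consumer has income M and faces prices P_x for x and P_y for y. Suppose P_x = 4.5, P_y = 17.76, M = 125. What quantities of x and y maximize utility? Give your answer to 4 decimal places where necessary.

MU_x ∝ 2·x^(-1.5), MU_y ∝ 5·y^(-1.5), so MRS = (2/5)·(y/x)^(1.5) = P_x/P_y.
Solve for the ratio: y/x = [(5/2)·P_x/P_y]^(2/3).
Substitute y = (y/x)·x into the budget: x* = M/(P_x + P_y·(y/x)).
Numerically y/x = 0.737575, so x* = 125/(4.5 + 17.76·0.737575) = 7.1025 and y* = 0.737575·7.1025 = 5.2387.

x* = 7.1025, y* = 5.2387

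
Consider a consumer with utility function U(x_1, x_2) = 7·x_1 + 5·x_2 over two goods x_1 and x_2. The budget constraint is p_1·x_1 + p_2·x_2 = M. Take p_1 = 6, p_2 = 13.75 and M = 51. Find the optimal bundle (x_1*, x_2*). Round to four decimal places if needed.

x_1* = 8.5, x_2* = 0

Linear utility — the consumer picks whichever good has higher MU/price: 7/6 = 1.1667 vs 5/13.75 = 0.3636.
x_1 gives more utility per dollar, so spend all income on x_1: x_1* = M/p_1, x_2* = 0.
Numerically: x_1* = 8.5, x_2* = 0.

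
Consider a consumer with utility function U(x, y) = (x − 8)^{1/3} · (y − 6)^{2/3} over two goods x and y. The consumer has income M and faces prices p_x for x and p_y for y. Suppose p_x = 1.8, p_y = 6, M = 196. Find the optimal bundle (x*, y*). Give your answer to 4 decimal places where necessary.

x* = 34.963, y* = 22.1778

After buying the subsistence bundle (8, 6), a share 1/3 of the remaining income goes to x: x* = 8 + 1/3·(M − 8p_x − 6p_y)/p_x.
Discretionary income = 196 − 8·1.8 − 6·6 = 145.6; x* = 8 + 1/3·145.6/1.8 = 34.963; y* = 6 + 2/3·145.6/6 = 22.1778.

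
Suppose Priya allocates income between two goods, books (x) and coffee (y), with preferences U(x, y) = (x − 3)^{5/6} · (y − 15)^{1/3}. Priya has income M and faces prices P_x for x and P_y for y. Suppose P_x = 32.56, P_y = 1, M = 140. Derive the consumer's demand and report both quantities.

x* = 3.5993, y* = 22.8057

Let x' = x−3, y' = y−15. MRS = (5/2)·y'/x' = P_x/P_y.
Substituting into the budget: x* = 3 + 5/7·(M − 3·P_x − 15·P_y)/P_x, and y* = 15 + 2/7·(…)/P_y.
Discretionary income = 140 − 3·32.56 − 15·1 = 27.32; x* = 3 + 5/7·27.32/32.56 = 3.5993; y* = 15 + 2/7·27.32/1 = 22.8057.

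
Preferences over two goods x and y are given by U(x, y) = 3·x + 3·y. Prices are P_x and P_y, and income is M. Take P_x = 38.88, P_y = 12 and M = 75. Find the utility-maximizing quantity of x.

x* = 0

Linear utility — the consumer picks whichever good has higher MU/price: 3/38.88 = 0.0772 vs 3/12 = 0.25.
y gives more utility per dollar, so spend all income on y: y* = M/P_y, x* = 0.
Numerically: x* = 0, y* = 6.25.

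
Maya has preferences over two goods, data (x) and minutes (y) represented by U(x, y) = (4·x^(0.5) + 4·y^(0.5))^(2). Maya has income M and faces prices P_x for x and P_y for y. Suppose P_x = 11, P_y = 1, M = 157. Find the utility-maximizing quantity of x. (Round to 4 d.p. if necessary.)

x* = 1.1894

MU_x ∝ 4·x^(-0.5), MU_y ∝ 4·y^(-0.5), so MRS = (y/x)^(0.5) = P_x/P_y.
Solve for the ratio: y/x = [P_x/P_y]^(2).
Substitute y = (y/x)·x into the budget: x* = M/(P_x + P_y·(y/x)).
Numerically y/x = 121, so x* = 157/(11 + 1·121) = 1.1894.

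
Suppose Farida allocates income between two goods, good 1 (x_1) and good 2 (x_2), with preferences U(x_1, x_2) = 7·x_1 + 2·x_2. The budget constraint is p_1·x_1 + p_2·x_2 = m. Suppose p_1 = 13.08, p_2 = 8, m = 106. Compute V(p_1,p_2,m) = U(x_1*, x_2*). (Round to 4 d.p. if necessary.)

V = 56.7278

Linear utility — the consumer picks whichever good has higher MU/price: 7/13.08 = 0.5352 vs 2/8 = 0.25.
x_1 gives more utility per dollar, so spend all income on x_1: x_1* = m/p_1, x_2* = 0.
Numerically: x_1* = 8.104, x_2* = 0.
Utility at the optimum: U(8.104, 0) = 56.7278.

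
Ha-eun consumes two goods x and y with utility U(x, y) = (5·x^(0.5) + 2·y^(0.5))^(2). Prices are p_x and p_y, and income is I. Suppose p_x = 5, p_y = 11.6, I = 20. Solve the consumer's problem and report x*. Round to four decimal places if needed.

MRS = MU_x/MU_y = (5/2)·(y/x)^(0.5). Set equal to p_x/p_y.
Hence y/x = ((2/5)·p_x/p_y)^(1/(0.5)), i.e. raised to the 2 power.
With the ratio pinned down, the budget gives x* = I/(p_x + p_y·(y/x)) and y* = (y/x)·x*.
Numerically y/x = 0.029727, so x* = 20/(5 + 11.6·0.029727) = 3.7419.

x* = 3.7419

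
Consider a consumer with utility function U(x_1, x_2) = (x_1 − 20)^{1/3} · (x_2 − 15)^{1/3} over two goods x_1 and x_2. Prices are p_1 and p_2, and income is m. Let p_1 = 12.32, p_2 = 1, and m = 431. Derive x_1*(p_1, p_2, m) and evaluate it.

This is Cobb-Douglas in (x_1−20, x_2−15): tangency gives 1/3·p_2·(x_2−15) = 1/3·p_1·(x_1−20).
After buying the subsistence bundle (20, 15), a share 0.5 of the remaining income goes to x_1: x_1* = 20 + 0.5·(m − 20p_1 − 15p_2)/p_1.
Discretionary income = 431 − 20·12.32 − 15·1 = 169.6; x_1* = 20 + 0.5·169.6/12.32 = 26.8831.

x_1* = 26.8831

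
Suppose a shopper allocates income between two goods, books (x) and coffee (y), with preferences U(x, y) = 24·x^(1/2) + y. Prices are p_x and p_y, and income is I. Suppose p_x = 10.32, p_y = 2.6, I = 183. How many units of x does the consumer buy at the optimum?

x* = 9.1401

MU_x = 12/√x, MU_y = 1. Tangency: 12/√x = p_x/p_y.
Solve: √x = 12·p_y/p_x, so x*(p_x,p_y) = (12·p_y/p_x)², and y* = (I − p_x·x*)/p_y.
Plugging in: x* = (12·2.6/10.32)² = 9.1401.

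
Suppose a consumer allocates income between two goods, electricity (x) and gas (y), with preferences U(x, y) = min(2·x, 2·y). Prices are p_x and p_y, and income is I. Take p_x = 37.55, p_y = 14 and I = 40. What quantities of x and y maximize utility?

x* = 0.7759, y* = 0.7759

With perfect complements, no substitution: consume in ratio x:y = 2:2.
Budget: p_x·x + p_y·x = I, so (2·p_x + 2·p_y)·x = 2·I.
Demand: x*(p_x,p_y,I) = 2·I/(2·p_x + 2·p_y), y* = 2·I/(2·p_x + 2·p_y).
Here 2·37.55 + 2·14 = 103.1, giving x* = 0.7759 and y* = 0.7759.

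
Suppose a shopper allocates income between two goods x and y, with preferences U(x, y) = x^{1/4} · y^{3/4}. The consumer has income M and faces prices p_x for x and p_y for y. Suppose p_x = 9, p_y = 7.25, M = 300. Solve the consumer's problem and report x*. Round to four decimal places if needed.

x* = 8.3333

MU_x/MU_y = (0.25·y)/(0.75·x); tangency sets this equal to p_x/p_y.
Rearranging, p_y·y = 3·p_x·x. Substituting into the budget gives p_x·x·(1 + 3) = M.
Demand: x*(p_x,p_y,M) = 0.25·M/p_x and y* = 0.75·M/p_y.
At p_x=9, p_y=7.25, M=300: x* = 0.25·300/9 = 8.3333.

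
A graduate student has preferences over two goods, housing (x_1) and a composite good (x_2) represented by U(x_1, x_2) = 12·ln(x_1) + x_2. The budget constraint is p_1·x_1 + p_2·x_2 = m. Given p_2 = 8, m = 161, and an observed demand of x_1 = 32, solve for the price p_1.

MU_x_1 = 12/x_1, MU_x_2 = 1. Tangency: 12/x_1 = p_1/p_2.
So x_1*(p_1,p_2) = 12·p_2/p_1, independent of income; and x_2* = (m − 12·p_2)/p_2.
Set x_1* = 32 in the demand function and solve for p_1: p_1 = 3.

p_1 = 3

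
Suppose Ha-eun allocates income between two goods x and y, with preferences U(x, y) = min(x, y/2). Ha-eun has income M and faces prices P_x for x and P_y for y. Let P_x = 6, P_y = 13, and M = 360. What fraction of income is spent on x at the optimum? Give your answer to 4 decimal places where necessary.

share on x = 0.1875

Here 6 + 2·13 = 32, giving x* = 11.25 and y* = 22.5.
Expenditure on x: 6·11.25 = 67.5; share = 0.1875.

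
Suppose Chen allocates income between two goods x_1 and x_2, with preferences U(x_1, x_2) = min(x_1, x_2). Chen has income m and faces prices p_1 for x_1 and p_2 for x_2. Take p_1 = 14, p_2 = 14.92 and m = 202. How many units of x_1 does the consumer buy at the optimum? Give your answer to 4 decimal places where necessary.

x_1* = 6.9848

Leontief preferences: the optimum is at the kink where x_1/1 = x_2/1, i.e. x_2 = x_1.
Budget: p_1·x_1 + p_2·x_1 = m, so (p_1 + p_2)·x_1 = m.
Demand: x_1*(p_1,p_2,m) = m/(p_1 + p_2), x_2* = m/(p_1 + p_2).
Here 14 + 14.92 = 28.92, giving x_1* = 6.9848.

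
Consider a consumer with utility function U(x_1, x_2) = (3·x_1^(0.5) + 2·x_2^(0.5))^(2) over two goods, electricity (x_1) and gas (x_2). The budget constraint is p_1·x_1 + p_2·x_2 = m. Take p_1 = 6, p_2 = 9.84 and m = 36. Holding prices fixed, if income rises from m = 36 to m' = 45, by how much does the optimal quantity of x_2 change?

Δx_2* = 0.195

From the CES first-order condition, (3/2)·(x_2/x_1)^(0.5) = p_1/p_2.
Solve for the ratio: x_2/x_1 = [(2/3)·p_1/p_2]^(2).
With the ratio pinned down, the budget gives x_1* = m/(p_1 + p_2·(x_2/x_1)) and x_2* = (x_2/x_1)·x_1*.
Numerically x_2/x_1 = 0.165246, so x_1* = 36/(6 + 9.84·0.165246) = 4.7207 and x_2* = 0.165246·4.7207 = 0.7801.
At m' = 45: x_2* = 0.9751. Change: 0.9751 − 0.7801 = 0.195.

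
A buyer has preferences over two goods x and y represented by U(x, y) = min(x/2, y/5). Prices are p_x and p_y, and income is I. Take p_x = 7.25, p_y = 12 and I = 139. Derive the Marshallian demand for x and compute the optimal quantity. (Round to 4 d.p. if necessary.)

Here 2·7.25 + 5·12 = 74.5, giving x* = 3.7315.

x* = 3.7315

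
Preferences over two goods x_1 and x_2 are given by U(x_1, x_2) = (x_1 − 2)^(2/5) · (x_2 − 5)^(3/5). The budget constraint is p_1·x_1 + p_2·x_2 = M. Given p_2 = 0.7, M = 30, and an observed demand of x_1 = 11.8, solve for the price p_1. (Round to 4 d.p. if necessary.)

MRS = (2/3)·(x_2−5)/(x_1−2). Tangency with p_1/p_2 gives x_2−5 = (3/2)·(p_1/p_2)·(x_1−2).
After buying the subsistence bundle (2, 5), a share 0.4 of the remaining income goes to x_1: x_1* = 2 + 0.4·(M − 2p_1 − 5p_2)/p_1.
Set x_1* = 11.8 in the demand function and solve for p_1: p_1 = 1.

p_1 = 1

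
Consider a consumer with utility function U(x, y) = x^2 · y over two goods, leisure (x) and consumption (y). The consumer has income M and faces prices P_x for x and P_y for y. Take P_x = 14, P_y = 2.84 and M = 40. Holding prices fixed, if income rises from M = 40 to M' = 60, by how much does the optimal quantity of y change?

Demand: x*(P_x,P_y,M) = 2/3·M/P_x and y* = 1/3·M/P_y.
At P_x=14, P_y=2.84, M=40: y* = 1/3·40/2.84 = 4.6948.
At M' = 60: y* = 7.0423. Change: 7.0423 − 4.6948 = 2.3474.

Δy* = 2.3474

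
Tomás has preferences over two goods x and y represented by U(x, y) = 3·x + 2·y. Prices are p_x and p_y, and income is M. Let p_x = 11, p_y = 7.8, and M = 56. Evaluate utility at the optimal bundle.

V = 15.2727

Perfect substitutes: compare marginal utility per dollar. 3/p_x vs 2/p_y → 0.2727 vs 0.2564.
x gives more utility per dollar, so spend all income on x: x* = M/p_x, y* = 0.
Numerically: x* = 5.0909, y* = 0.
Utility at the optimum: U(5.0909, 0) = 15.2727.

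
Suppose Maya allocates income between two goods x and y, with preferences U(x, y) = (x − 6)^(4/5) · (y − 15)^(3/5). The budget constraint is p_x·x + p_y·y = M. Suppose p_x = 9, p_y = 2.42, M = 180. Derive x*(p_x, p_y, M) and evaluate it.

x* = 11.6952

After buying the subsistence bundle (6, 15), a share 4/7 of the remaining income goes to x: x* = 6 + 4/7·(M − 6p_x − 15p_y)/p_x.
Discretionary income = 180 − 6·9 − 15·2.42 = 89.7; x* = 6 + 4/7·89.7/9 = 11.6952.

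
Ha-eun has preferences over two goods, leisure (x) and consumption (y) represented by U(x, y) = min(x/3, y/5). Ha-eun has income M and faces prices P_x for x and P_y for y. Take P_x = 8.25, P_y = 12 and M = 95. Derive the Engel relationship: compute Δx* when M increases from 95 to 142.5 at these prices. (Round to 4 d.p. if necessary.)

Δx* = 1.6814

Leontief preferences: the optimum is at the kink where x/3 = y/5, i.e. y = (5/3)·x.
Budget: P_x·x + P_y·(5/3)·x = M, so (3·P_x + 5·P_y)·x = 3·M.
Demand: x*(P_x,P_y,M) = 3·M/(3·P_x + 5·P_y), y* = 5·M/(3·P_x + 5·P_y).
Here 3·8.25 + 5·12 = 84.75, giving x* = 3.3628.
At M' = 142.5: x* = 5.0442. Change: 5.0442 − 3.3628 = 1.6814.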